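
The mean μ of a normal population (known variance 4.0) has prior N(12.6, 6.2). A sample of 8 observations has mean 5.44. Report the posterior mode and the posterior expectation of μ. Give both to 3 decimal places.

μ_MAP = 5.974, E[μ|data] = 5.974

Posterior for μ is Normal. Precision-weighted mean: (1/6.2·12.6 + 8/4.0·5.44) / (1/6.2 + 8/4.0) = 5.974.
A Normal posterior is symmetric, so mode = mean.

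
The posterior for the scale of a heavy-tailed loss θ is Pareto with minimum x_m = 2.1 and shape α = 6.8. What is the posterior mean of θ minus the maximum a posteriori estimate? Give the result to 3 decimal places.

The Pareto density is strictly decreasing on [x_m, ∞), so the mode is x_m = 2.100.
Mean = α·x_m/(α−1) = 6.8·2.1/5.8 = 2.462.
Difference = 2.462 − 2.100 = 0.362.

0.362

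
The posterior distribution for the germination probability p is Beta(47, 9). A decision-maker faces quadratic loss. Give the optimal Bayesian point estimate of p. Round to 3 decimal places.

Mode = (47−1)/(47+9−2) = 46/54 = 0.852.
Mean = 47/(47+9) = 47/56 = 0.839.
Quadratic loss ⇒ the optimal estimator is the posterior mean.

0.839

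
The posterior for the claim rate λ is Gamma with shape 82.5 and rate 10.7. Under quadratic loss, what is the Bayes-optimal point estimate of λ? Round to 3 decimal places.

Mode = (α−1)/β = 81.5/10.7 = 7.617.
Mean = α/β = 82.5/10.7 = 7.710.
Quadratic loss ⇒ the optimal estimator is the posterior mean.

7.710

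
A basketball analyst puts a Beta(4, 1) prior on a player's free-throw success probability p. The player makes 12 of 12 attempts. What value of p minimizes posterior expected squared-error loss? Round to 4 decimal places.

0.9412

Posterior: Beta(4+12, 1+0) = Beta(16, 1).
Since β = 1 ≤ 1 and α > 1, the Beta density is monotone increasing on [0,1]; the mode is at 1.
Mean = 16/(16+1) = 0.9412.
Squared-error loss ⇒ the optimal estimator is the posterior mean.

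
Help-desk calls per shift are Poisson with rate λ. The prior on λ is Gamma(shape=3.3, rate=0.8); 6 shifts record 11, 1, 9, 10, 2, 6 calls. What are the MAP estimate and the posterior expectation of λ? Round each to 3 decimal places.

λ_MAP = 6.074, E[λ|data] = 6.221

Σ counts = 39. Posterior: Gamma(shape = 3.3+39 = 42.3, rate = 0.8+6 = 6.8).
Mode = (α−1)/β = 41.3/6.8 = 6.074.
Mean = α/β = 42.3/6.8 = 6.221.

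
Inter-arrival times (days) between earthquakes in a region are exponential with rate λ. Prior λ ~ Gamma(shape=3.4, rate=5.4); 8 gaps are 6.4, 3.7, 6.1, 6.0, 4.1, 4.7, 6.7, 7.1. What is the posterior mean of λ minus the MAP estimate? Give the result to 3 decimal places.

Σ times = 44.8. Posterior: Gamma(shape = 3.4+8 = 11.4, rate = 5.4+44.8 = 50.2).
Mode = (α−1)/β = 10.4/50.2 = 0.207.
Mean = α/β = 11.4/50.2 = 0.227.
Difference = 0.227 − 0.207 = 0.020.
The mean is pulled above the mode by the posterior's right skew.

0.020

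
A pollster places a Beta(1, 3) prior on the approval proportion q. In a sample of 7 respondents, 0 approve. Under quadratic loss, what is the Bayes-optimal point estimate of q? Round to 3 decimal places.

Posterior: Beta(1+0, 3+7) = Beta(1, 10).
Since α = 1 ≤ 1 and β > 1, the Beta density is monotone decreasing on [0,1]; the mode is at 0.
Mean = 1/(1+10) = 0.091.
Quadratic loss ⇒ the optimal estimator is the posterior mean.

0.091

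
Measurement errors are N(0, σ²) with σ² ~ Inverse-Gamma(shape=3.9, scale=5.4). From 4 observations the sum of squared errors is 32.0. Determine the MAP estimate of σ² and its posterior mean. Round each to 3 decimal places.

Posterior: Inverse-Gamma(shape = 3.9+4/2 = 5.9, scale = 5.4+32.0/2 = 21.4).
Mode = β/(α+1) = 21.4/6.9 = 3.101.
Mean = β/(α−1) = 21.4/4.9 = 4.367.

MAP: 3.101. Posterior mean: 4.367.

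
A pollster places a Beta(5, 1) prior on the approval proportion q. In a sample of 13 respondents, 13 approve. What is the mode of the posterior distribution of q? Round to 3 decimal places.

Posterior: Beta(5+13, 1+0) = Beta(18, 1).
Since β = 1 ≤ 1 and α > 1, the Beta density is monotone increasing on [0,1]; the mode is at 1.
Mean = 18/(18+1) = 0.947.
This is the posterior mode — the MAP estimate.

1.000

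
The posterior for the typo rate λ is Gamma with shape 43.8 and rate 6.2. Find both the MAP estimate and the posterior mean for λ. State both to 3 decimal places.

λ_MAP = 6.903, E[λ|data] = 7.065

Mode = (α−1)/β = 42.8/6.2 = 6.903.
Mean = α/β = 43.8/6.2 = 7.065.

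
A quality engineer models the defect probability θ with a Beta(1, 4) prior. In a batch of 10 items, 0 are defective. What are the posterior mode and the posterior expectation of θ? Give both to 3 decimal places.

Posterior: Beta(1+0, 4+10) = Beta(1, 14).
Since α = 1 ≤ 1 and β > 1, the Beta density is monotone decreasing on [0,1]; the mode is at 0.
Mean = 1/(1+14) = 0.067.
Mean > mode: the posterior has a right tail.

posterior mode = 0.000, posterior expectation = 0.067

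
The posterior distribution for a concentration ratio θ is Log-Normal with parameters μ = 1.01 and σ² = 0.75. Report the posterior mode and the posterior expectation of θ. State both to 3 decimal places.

Mode = exp(μ − σ²) = exp(0.26) = 1.297.
Mean = exp(μ + σ²/2) = exp(1.385) = 3.995.

MAP = 1.297, posterior mean = 3.995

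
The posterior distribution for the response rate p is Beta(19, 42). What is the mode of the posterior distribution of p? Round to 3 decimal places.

0.305

Mode = (19−1)/(19+42−2) = 18/59 = 0.305.
Mean = 19/(19+42) = 19/61 = 0.311.
This is the posterior mode — the MAP estimate.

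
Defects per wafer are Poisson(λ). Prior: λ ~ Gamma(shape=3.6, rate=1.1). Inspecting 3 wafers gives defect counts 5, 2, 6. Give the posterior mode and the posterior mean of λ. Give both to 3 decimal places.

Σ counts = 13. Posterior: Gamma(shape = 3.6+13 = 16.6, rate = 1.1+3 = 4.1).
Mode = (α−1)/β = 15.6/4.1 = 3.805.
Mean = α/β = 16.6/4.1 = 4.049.
Mean > mode: the posterior has a right tail.

MAP = 3.805, posterior mean = 4.049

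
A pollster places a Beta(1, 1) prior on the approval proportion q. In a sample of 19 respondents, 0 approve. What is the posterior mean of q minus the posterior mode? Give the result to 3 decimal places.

0.048

Posterior: Beta(1+0, 1+19) = Beta(1, 20).
Since α = 1 ≤ 1 and β > 1, the Beta density is monotone decreasing on [0,1]; the mode is at 0.
Mean = 1/(1+20) = 0.048.
Difference = 0.048 − 0.000 = 0.048.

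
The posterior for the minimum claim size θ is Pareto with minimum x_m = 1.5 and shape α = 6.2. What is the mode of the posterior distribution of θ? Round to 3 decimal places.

1.500

The Pareto density is strictly decreasing on [x_m, ∞), so the mode is x_m = 1.500.
Mean = α·x_m/(α−1) = 6.2·1.5/5.2 = 1.788.
This is the posterior mode — the MAP estimate.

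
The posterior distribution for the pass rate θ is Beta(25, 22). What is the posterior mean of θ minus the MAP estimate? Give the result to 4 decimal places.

-0.0014

Mode = (25−1)/(25+22−2) = 24/45 = 0.5333.
Mean = 25/(25+22) = 25/47 = 0.5319.
Difference = 0.5319 − 0.5333 = -0.0014.
Mode > mean: the posterior has a left tail.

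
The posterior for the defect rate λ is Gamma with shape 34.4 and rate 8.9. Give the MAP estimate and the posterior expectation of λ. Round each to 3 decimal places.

Mode = (α−1)/β = 33.4/8.9 = 3.753.
Mean = α/β = 34.4/8.9 = 3.865.
Mean > mode: the posterior has a right tail.

MAP = 3.753; posterior mean = 3.865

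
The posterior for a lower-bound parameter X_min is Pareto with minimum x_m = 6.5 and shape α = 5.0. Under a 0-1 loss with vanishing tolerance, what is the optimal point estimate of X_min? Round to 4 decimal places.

The Pareto density is strictly decreasing on [x_m, ∞), so the mode is x_m = 6.5000.
Mean = α·x_m/(α−1) = 5.0·6.5/4.0 = 8.1250.
This is the posterior mode — the MAP estimate.

6.5000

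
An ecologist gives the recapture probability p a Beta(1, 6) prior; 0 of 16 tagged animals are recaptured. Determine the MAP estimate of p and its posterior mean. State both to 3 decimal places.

p_MAP = 0.000, E[p|data] = 0.043

Posterior: Beta(1+0, 6+16) = Beta(1, 22).
Since α = 1 ≤ 1 and β > 1, the Beta density is monotone decreasing on [0,1]; the mode is at 0.
Mean = 1/(1+22) = 0.043.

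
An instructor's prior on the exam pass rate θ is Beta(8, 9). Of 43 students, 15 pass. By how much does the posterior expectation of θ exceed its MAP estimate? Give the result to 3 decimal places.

Posterior: Beta(8+15, 9+28) = Beta(23, 37).
Mode = (23−1)/(23+37−2) = 22/58 = 0.379.
Mean = 23/(23+37) = 23/60 = 0.383.
Difference = 0.383 − 0.379 = 0.004.

0.004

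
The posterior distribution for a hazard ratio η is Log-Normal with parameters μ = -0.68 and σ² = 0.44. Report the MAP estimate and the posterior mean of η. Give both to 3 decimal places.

Mode = exp(μ − σ²) = exp(-1.12) = 0.326.
Mean = exp(μ + σ²/2) = exp(-0.460) = 0.631.

MAP = 0.326; posterior mean = 0.631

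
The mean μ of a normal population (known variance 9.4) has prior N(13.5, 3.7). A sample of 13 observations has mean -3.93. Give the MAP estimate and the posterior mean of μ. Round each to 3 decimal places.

Posterior for μ is Normal. Precision-weighted mean: (1/3.7·13.5 + 13/9.4·-3.93) / (1/3.7 + 13/9.4) = -1.081.
A Normal posterior is symmetric, so mode = mean.

μ_MAP = -1.081, E[μ|data] = -1.081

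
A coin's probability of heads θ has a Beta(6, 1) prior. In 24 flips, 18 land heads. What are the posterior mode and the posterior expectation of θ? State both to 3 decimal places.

Posterior: Beta(6+18, 1+6) = Beta(24, 7).
Mode = (24−1)/(24+7−2) = 23/29 = 0.793.
Mean = 24/(24+7) = 24/31 = 0.774.

MAP = 0.793; posterior mean = 0.774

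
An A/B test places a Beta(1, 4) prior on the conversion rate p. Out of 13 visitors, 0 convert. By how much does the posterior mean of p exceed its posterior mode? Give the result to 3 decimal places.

0.056

Posterior: Beta(1+0, 4+13) = Beta(1, 17).
Since α = 1 ≤ 1 and β > 1, the Beta density is monotone decreasing on [0,1]; the mode is at 0.
Mean = 1/(1+17) = 0.056.
Difference = 0.056 − 0.000 = 0.056.
The mean is pulled above the mode by the posterior's right skew.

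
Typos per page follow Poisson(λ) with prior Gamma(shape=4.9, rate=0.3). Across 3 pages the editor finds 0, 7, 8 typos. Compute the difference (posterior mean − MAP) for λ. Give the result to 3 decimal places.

0.303

Σ counts = 15. Posterior: Gamma(shape = 4.9+15 = 19.9, rate = 0.3+3 = 3.3).
Mode = (α−1)/β = 18.9/3.3 = 5.727.
Mean = α/β = 19.9/3.3 = 6.030.
Difference = 6.030 − 5.727 = 0.303.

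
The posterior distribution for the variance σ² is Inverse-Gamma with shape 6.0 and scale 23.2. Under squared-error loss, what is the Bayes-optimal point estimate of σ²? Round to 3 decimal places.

Mode = β/(α+1) = 23.2/7.0 = 3.314.
Mean = β/(α−1) = 23.2/5.0 = 4.640.
Squared-error loss ⇒ the optimal estimator is the posterior mean.

4.640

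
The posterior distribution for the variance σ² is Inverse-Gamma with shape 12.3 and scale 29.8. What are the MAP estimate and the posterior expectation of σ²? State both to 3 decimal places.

σ²_MAP = 2.241, E[σ²|data] = 2.637

Mode = β/(α+1) = 29.8/13.3 = 2.241.
Mean = β/(α−1) = 29.8/11.3 = 2.637.
The mean is pulled above the mode by the posterior's right skew.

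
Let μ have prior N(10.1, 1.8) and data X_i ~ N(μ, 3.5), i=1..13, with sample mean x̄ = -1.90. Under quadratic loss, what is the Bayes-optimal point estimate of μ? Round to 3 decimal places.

Posterior for μ is Normal. Precision-weighted mean: (1/1.8·10.1 + 13/3.5·-1.90) / (1/1.8 + 13/3.5) = -0.339.
A Normal posterior is symmetric, so mode = mean.
Quadratic loss ⇒ the optimal estimator is the posterior mean.

-0.339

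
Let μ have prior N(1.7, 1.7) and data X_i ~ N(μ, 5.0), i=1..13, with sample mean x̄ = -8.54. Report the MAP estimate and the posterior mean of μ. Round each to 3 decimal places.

MAP = -6.651; posterior mean = -6.651

Posterior for μ is Normal. Precision-weighted mean: (1/1.7·1.7 + 13/5.0·-8.54) / (1/1.7 + 13/5.0) = -6.651.
A Normal posterior is symmetric, so mode = mean.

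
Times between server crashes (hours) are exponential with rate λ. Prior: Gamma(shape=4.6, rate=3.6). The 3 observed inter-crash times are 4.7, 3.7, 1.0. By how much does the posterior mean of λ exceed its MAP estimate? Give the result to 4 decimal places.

0.0769

Σ times = 9.4. Posterior: Gamma(shape = 4.6+3 = 7.6, rate = 3.6+9.4 = 13.0).
Mode = (α−1)/β = 6.6/13.0 = 0.5077.
Mean = α/β = 7.6/13.0 = 0.5846.
Difference = 0.5846 − 0.5077 = 0.0769.
The posterior is right-skewed, so the mean exceeds the mode.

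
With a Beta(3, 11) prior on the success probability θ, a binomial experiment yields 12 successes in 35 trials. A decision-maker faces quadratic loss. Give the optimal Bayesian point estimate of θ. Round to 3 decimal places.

0.306

Posterior: Beta(3+12, 11+23) = Beta(15, 34).
Mode = (15−1)/(15+34−2) = 14/47 = 0.298.
Mean = 15/(15+34) = 15/49 = 0.306.
Quadratic loss ⇒ the optimal estimator is the posterior mean.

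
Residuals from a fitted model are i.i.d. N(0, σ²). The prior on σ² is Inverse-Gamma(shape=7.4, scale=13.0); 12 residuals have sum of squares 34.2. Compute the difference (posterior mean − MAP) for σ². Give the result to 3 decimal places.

Posterior: Inverse-Gamma(shape = 7.4+12/2 = 13.4, scale = 13.0+34.2/2 = 30.1).
Mode = β/(α+1) = 30.1/14.4 = 2.090.
Mean = β/(α−1) = 30.1/12.4 = 2.427.
Difference = 2.427 − 2.090 = 0.337.

0.337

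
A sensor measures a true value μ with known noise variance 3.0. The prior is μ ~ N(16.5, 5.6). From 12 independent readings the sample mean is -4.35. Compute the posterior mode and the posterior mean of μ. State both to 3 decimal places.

Posterior for μ is Normal. Precision-weighted mean: (1/5.6·16.5 + 12/3.0·-4.35) / (1/5.6 + 12/3.0) = -3.459.
A Normal posterior is symmetric, so mode = mean.

MAP = -3.459, posterior mean = -3.459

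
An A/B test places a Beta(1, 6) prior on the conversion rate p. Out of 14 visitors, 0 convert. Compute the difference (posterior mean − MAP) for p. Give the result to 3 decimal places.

0.048

Posterior: Beta(1+0, 6+14) = Beta(1, 20).
Since α = 1 ≤ 1 and β > 1, the Beta density is monotone decreasing on [0,1]; the mode is at 0.
Mean = 1/(1+20) = 0.048.
Difference = 0.048 − 0.000 = 0.048.
The posterior is right-skewed, so the mean exceeds the mode.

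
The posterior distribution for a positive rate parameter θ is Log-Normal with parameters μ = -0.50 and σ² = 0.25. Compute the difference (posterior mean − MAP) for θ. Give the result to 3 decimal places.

0.215

Mode = exp(μ − σ²) = exp(-0.75) = 0.472.
Mean = exp(μ + σ²/2) = exp(-0.375) = 0.687.
Difference = 0.687 − 0.472 = 0.215.
The posterior is right-skewed, so the mean exceeds the mode.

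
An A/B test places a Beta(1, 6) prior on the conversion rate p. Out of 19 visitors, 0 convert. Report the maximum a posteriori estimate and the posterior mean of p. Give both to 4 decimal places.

MAP: 0.0000. Posterior mean: 0.0385.

Posterior: Beta(1+0, 6+19) = Beta(1, 25).
Since α = 1 ≤ 1 and β > 1, the Beta density is monotone decreasing on [0,1]; the mode is at 0.
Mean = 1/(1+25) = 0.0385.
Right-skewed posterior ⇒ mode < mean.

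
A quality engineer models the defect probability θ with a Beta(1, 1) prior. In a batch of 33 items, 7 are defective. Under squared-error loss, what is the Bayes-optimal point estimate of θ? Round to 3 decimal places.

Posterior: Beta(1+7, 1+26) = Beta(8, 27).
Mode = (8−1)/(8+27−2) = 7/33 = 0.212.
With a flat prior the MAP equals the MLE, 7/33.
Mean = 8/(8+27) = 8/35 = 0.229.
Squared-error loss ⇒ the optimal estimator is the posterior mean.

0.229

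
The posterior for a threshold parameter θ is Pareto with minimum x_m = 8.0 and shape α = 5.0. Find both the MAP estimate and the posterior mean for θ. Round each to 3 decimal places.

The Pareto density is strictly decreasing on [x_m, ∞), so the mode is x_m = 8.000.
Mean = α·x_m/(α−1) = 5.0·8.0/4.0 = 10.000.
Mean > mode: the posterior has a right tail.

θ_MAP = 8.000, E[θ|data] = 10.000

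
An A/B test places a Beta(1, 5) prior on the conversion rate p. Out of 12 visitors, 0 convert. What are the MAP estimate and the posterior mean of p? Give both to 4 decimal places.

Posterior: Beta(1+0, 5+12) = Beta(1, 17).
Since α = 1 ≤ 1 and β > 1, the Beta density is monotone decreasing on [0,1]; the mode is at 0.
Mean = 1/(1+17) = 0.0556.
Right-skewed posterior ⇒ mode < mean.

MAP: 0.0000. Posterior mean: 0.0556.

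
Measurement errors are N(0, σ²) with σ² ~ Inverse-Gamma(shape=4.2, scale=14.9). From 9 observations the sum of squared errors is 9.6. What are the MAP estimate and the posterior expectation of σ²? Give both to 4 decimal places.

Posterior: Inverse-Gamma(shape = 4.2+9/2 = 8.7, scale = 14.9+9.6/2 = 19.7).
Mode = β/(α+1) = 19.7/9.7 = 2.0309.
Mean = β/(α−1) = 19.7/7.7 = 2.5584.
Right-skewed posterior ⇒ mode < mean.

MAP: 2.0309. Posterior mean: 2.5584.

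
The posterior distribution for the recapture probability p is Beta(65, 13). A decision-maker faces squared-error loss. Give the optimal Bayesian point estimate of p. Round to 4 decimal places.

0.8333

Mode = (65−1)/(65+13−2) = 64/76 = 0.8421.
Mean = 65/(65+13) = 65/78 = 0.8333.
Squared-error loss ⇒ the optimal estimator is the posterior mean.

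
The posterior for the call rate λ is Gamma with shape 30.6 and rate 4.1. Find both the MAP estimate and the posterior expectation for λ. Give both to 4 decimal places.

Mode = (α−1)/β = 29.6/4.1 = 7.2195.
Mean = α/β = 30.6/4.1 = 7.4634.

MAP: 7.2195. Posterior mean: 7.4634.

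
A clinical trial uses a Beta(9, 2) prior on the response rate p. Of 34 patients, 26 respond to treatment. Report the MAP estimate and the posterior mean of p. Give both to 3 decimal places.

MAP: 0.791. Posterior mean: 0.778.

Posterior: Beta(9+26, 2+8) = Beta(35, 10).
Mode = (35−1)/(35+10−2) = 34/43 = 0.791.
Mean = 35/(35+10) = 35/45 = 0.778.
Left-skewed posterior ⇒ mean < mode.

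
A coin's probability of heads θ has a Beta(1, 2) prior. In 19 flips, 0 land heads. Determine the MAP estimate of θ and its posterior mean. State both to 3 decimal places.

MAP = 0.000, posterior mean = 0.045

Posterior: Beta(1+0, 2+19) = Beta(1, 21).
Since α = 1 ≤ 1 and β > 1, the Beta density is monotone decreasing on [0,1]; the mode is at 0.
Mean = 1/(1+21) = 0.045.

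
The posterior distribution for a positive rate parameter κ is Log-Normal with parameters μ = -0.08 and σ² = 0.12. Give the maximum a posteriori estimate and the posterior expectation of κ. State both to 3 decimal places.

Mode = exp(μ − σ²) = exp(-0.20) = 0.819.
Mean = exp(μ + σ²/2) = exp(-0.020) = 0.980.

maximum a posteriori estimate = 0.819, posterior expectation = 0.980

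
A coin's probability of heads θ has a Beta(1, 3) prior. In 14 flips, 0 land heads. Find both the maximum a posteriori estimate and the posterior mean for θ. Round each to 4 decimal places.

Posterior: Beta(1+0, 3+14) = Beta(1, 17).
Since α = 1 ≤ 1 and β > 1, the Beta density is monotone decreasing on [0,1]; the mode is at 0.
Mean = 1/(1+17) = 0.0556.
The posterior is right-skewed, so the mean exceeds the mode.

MAP: 0.0000. Posterior mean: 0.0556.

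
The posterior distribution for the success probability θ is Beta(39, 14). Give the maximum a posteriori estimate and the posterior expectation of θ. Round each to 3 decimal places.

MAP = 0.745, posterior mean = 0.736

Mode = (39−1)/(39+14−2) = 38/51 = 0.745.
Mean = 39/(39+14) = 39/53 = 0.736.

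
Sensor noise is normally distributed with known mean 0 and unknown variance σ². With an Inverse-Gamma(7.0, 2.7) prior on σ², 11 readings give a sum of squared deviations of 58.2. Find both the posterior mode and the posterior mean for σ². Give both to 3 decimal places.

Posterior: Inverse-Gamma(shape = 7.0+11/2 = 12.5, scale = 2.7+58.2/2 = 31.8).
Mode = β/(α+1) = 31.8/13.5 = 2.356.
Mean = β/(α−1) = 31.8/11.5 = 2.765.
Right-skewed posterior ⇒ mode < mean.

σ²_MAP = 2.356, E[σ²|data] = 2.765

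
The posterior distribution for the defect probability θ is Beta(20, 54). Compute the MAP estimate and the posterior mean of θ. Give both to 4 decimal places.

Mode = (20−1)/(20+54−2) = 19/72 = 0.2639.
Mean = 20/(20+54) = 20/74 = 0.2703.

MAP = 0.2639; posterior mean = 0.2703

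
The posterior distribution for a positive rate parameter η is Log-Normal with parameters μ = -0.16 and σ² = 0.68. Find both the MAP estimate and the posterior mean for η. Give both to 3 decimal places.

Mode = exp(μ − σ²) = exp(-0.84) = 0.432.
Mean = exp(μ + σ²/2) = exp(0.180) = 1.197.

MAP: 0.432. Posterior mean: 1.197.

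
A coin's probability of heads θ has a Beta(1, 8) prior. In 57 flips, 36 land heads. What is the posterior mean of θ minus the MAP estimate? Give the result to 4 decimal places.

Posterior: Beta(1+36, 8+21) = Beta(37, 29).
Mode = (37−1)/(37+29−2) = 36/64 = 0.5625.
Mean = 37/(37+29) = 37/66 = 0.5606.
Difference = 0.5606 − 0.5625 = -0.0019.
Left-skewed posterior ⇒ mean < mode.

-0.0019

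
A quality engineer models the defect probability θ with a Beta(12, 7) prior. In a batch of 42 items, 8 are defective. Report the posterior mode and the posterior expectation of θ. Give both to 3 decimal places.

posterior mode = 0.322, posterior expectation = 0.328

Posterior: Beta(12+8, 7+34) = Beta(20, 41).
Mode = (20−1)/(20+41−2) = 19/59 = 0.322.
Mean = 20/(20+41) = 20/61 = 0.328.
The posterior is right-skewed, so the mean exceeds the mode.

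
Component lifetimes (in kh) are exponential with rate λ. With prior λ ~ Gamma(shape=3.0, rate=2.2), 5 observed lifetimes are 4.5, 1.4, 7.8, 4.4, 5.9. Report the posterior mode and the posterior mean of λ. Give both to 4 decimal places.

Σ times = 24.0. Posterior: Gamma(shape = 3.0+5 = 8.0, rate = 2.2+24.0 = 26.2).
Mode = (α−1)/β = 7.0/26.2 = 0.2672.
Mean = α/β = 8.0/26.2 = 0.3053.

posterior mode = 0.2672, posterior mean = 0.3053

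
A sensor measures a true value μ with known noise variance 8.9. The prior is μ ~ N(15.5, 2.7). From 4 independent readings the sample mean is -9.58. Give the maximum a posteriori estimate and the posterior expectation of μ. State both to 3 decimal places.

MAP: 1.751. Posterior mean: 1.751.

Posterior for μ is Normal. Precision-weighted mean: (1/2.7·15.5 + 4/8.9·-9.58) / (1/2.7 + 4/8.9) = 1.751.
A Normal posterior is symmetric, so mode = mean.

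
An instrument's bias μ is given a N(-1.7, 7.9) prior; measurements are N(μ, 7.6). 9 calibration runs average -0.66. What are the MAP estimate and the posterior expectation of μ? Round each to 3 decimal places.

Posterior for μ is Normal. Precision-weighted mean: (1/7.9·-1.7 + 9/7.6·-0.66) / (1/7.9 + 9/7.6) = -0.760.
A Normal posterior is symmetric, so mode = mean.

μ_MAP = -0.760, E[μ|data] = -0.760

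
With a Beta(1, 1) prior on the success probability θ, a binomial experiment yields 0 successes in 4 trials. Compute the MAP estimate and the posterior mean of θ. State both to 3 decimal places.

Posterior: Beta(1+0, 1+4) = Beta(1, 5).
Since α = 1 ≤ 1 and β > 1, the Beta density is monotone decreasing on [0,1]; the mode is at 0.
Mean = 1/(1+5) = 0.167.
The posterior is right-skewed, so the mean exceeds the mode.

MAP = 0.000; posterior mean = 0.167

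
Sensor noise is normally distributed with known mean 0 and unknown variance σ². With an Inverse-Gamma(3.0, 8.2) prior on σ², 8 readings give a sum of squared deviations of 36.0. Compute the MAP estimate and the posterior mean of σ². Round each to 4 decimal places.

Posterior: Inverse-Gamma(shape = 3.0+8/2 = 7.0, scale = 8.2+36.0/2 = 26.2).
Mode = β/(α+1) = 26.2/8.0 = 3.2750.
Mean = β/(α−1) = 26.2/6.0 = 4.3667.
Mean > mode: the posterior has a right tail.

MAP = 3.2750; posterior mean = 4.3667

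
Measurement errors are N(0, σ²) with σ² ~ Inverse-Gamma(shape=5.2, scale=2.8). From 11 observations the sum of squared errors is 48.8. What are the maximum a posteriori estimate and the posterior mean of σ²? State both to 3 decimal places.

maximum a posteriori estimate = 2.325, posterior mean = 2.804

Posterior: Inverse-Gamma(shape = 5.2+11/2 = 10.7, scale = 2.8+48.8/2 = 27.2).
Mode = β/(α+1) = 27.2/11.7 = 2.325.
Mean = β/(α−1) = 27.2/9.7 = 2.804.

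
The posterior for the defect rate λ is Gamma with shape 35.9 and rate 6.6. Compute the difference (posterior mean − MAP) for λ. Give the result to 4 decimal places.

0.1515

Mode = (α−1)/β = 34.9/6.6 = 5.2879.
Mean = α/β = 35.9/6.6 = 5.4394.
Difference = 5.4394 − 5.2879 = 0.1515.
Mean > mode: the posterior has a right tail.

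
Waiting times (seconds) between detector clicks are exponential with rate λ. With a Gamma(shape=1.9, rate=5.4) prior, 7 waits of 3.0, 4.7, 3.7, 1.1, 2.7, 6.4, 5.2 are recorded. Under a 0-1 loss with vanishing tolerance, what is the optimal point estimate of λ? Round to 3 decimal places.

Σ times = 26.8. Posterior: Gamma(shape = 1.9+7 = 8.9, rate = 5.4+26.8 = 32.2).
Mode = (α−1)/β = 7.9/32.2 = 0.245.
Mean = α/β = 8.9/32.2 = 0.276.
This is the posterior mode — the MAP estimate.

0.245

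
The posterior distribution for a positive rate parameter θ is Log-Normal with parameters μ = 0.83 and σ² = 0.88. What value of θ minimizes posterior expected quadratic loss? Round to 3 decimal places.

3.561

Mode = exp(μ − σ²) = exp(-0.05) = 0.951.
Mean = exp(μ + σ²/2) = exp(1.270) = 3.561.
Quadratic loss ⇒ the optimal estimator is the posterior mean.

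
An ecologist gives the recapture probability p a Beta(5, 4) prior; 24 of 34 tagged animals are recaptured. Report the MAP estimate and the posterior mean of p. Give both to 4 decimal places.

p_MAP = 0.6829, E[p|data] = 0.6744

Posterior: Beta(5+24, 4+10) = Beta(29, 14).
Mode = (29−1)/(29+14−2) = 28/41 = 0.6829.
Mean = 29/(29+14) = 29/43 = 0.6744.
The mean is pulled below the mode by the posterior's left skew.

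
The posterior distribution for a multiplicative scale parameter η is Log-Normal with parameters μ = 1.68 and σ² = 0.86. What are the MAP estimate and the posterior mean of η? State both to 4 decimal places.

MAP estimate = 2.2705, posterior mean = 8.2482

Mode = exp(μ − σ²) = exp(0.82) = 2.2705.
Mean = exp(μ + σ²/2) = exp(2.110) = 8.2482.
Mean > mode: the posterior has a right tail.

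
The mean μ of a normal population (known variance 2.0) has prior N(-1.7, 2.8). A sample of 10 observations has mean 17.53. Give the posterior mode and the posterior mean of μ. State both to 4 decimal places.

Posterior for μ is Normal. Precision-weighted mean: (1/2.8·-1.7 + 10/2.0·17.53) / (1/2.8 + 10/2.0) = 16.2480.
A Normal posterior is symmetric, so mode = mean.

posterior mode = 16.2480, posterior mean = 16.2480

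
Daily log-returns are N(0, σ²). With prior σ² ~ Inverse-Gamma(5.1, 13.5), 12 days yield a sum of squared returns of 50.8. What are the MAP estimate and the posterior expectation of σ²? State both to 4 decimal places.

MAP = 3.2149, posterior mean = 3.8515

Posterior: Inverse-Gamma(shape = 5.1+12/2 = 11.1, scale = 13.5+50.8/2 = 38.9).
Mode = β/(α+1) = 38.9/12.1 = 3.2149.
Mean = β/(α−1) = 38.9/10.1 = 3.8515.
Right-skewed posterior ⇒ mode < mean.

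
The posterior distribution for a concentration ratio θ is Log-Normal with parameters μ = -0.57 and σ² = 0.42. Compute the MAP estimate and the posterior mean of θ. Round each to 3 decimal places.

Mode = exp(μ − σ²) = exp(-0.99) = 0.372.
Mean = exp(μ + σ²/2) = exp(-0.360) = 0.698.

MAP = 0.372, posterior mean = 0.698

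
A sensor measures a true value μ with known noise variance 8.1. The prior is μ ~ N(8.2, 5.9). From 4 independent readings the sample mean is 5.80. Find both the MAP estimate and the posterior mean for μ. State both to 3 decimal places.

Posterior for μ is Normal. Precision-weighted mean: (1/5.9·8.2 + 4/8.1·5.80) / (1/5.9 + 4/8.1) = 6.413.
A Normal posterior is symmetric, so mode = mean.

MAP estimate = 6.413, posterior mean = 6.413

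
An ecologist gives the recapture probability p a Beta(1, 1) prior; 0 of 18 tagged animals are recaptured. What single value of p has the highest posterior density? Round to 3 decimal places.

0.000

Posterior: Beta(1+0, 1+18) = Beta(1, 19).
Since α = 1 ≤ 1 and β > 1, the Beta density is monotone decreasing on [0,1]; the mode is at 0.
Mean = 1/(1+19) = 0.050.
This is the posterior mode — the MAP estimate.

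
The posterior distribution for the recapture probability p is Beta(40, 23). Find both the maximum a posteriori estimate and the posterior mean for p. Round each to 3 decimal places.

Mode = (40−1)/(40+23−2) = 39/61 = 0.639.
Mean = 40/(40+23) = 40/63 = 0.635.

maximum a posteriori estimate = 0.639, posterior mean = 0.635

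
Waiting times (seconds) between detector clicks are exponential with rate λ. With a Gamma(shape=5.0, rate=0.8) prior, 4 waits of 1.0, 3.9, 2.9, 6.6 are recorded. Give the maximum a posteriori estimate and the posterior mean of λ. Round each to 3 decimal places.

MAP: 0.526. Posterior mean: 0.592.

Σ times = 14.4. Posterior: Gamma(shape = 5.0+4 = 9.0, rate = 0.8+14.4 = 15.2).
Mode = (α−1)/β = 8.0/15.2 = 0.526.
Mean = α/β = 9.0/15.2 = 0.592.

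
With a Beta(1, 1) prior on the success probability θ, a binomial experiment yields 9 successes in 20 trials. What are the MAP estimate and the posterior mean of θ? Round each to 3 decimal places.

MAP: 0.450. Posterior mean: 0.455.

Posterior: Beta(1+9, 1+11) = Beta(10, 12).
Mode = (10−1)/(10+12−2) = 9/20 = 0.450.
Mean = 10/(10+12) = 10/22 = 0.455.
The mean is pulled above the mode by the posterior's right skew.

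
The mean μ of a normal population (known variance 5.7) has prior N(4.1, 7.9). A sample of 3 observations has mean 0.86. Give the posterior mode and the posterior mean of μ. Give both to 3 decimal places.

Posterior for μ is Normal. Precision-weighted mean: (1/7.9·4.1 + 3/5.7·0.86) / (1/7.9 + 3/5.7) = 1.488.
A Normal posterior is symmetric, so mode = mean.

MAP = 1.488; posterior mean = 1.488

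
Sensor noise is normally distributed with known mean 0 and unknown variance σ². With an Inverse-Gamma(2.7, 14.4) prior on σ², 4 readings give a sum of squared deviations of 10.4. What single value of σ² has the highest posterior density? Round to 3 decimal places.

Posterior: Inverse-Gamma(shape = 2.7+4/2 = 4.7, scale = 14.4+10.4/2 = 19.6).
Mode = β/(α+1) = 19.6/5.7 = 3.439.
Mean = β/(α−1) = 19.6/3.7 = 5.297.
This is the posterior mode — the MAP estimate.

3.439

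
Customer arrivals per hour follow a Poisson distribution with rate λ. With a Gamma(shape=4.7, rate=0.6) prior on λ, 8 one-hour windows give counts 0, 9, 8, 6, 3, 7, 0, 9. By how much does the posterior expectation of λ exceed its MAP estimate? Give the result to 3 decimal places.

0.116

Σ counts = 42. Posterior: Gamma(shape = 4.7+42 = 46.7, rate = 0.6+8 = 8.6).
Mode = (α−1)/β = 45.7/8.6 = 5.314.
Mean = α/β = 46.7/8.6 = 5.430.
Difference = 5.430 − 5.314 = 0.116.
Right-skewed posterior ⇒ mode < mean.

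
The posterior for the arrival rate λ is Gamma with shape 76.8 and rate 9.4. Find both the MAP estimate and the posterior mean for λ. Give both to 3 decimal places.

Mode = (α−1)/β = 75.8/9.4 = 8.064.
Mean = α/β = 76.8/9.4 = 8.170.

MAP = 8.064; posterior mean = 8.170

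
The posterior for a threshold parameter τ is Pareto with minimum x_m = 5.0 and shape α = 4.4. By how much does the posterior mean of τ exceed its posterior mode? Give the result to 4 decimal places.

The Pareto density is strictly decreasing on [x_m, ∞), so the mode is x_m = 5.0000.
Mean = α·x_m/(α−1) = 4.4·5.0/3.4 = 6.4706.
Difference = 6.4706 − 5.0000 = 1.4706.

1.4706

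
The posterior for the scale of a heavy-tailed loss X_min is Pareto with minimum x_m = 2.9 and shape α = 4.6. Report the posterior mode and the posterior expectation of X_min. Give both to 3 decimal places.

The Pareto density is strictly decreasing on [x_m, ∞), so the mode is x_m = 2.900.
Mean = α·x_m/(α−1) = 4.6·2.9/3.6 = 3.706.
The posterior is right-skewed, so the mean exceeds the mode.

posterior mode = 2.900, posterior expectation = 3.706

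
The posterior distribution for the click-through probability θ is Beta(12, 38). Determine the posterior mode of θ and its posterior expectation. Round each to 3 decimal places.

Mode = (12−1)/(12+38−2) = 11/48 = 0.229.
Mean = 12/(12+38) = 12/50 = 0.240.

MAP = 0.229; posterior mean = 0.240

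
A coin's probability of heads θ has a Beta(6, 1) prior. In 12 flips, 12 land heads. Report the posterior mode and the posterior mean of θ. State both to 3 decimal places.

θ_MAP = 1.000, E[θ|data] = 0.947

Posterior: Beta(6+12, 1+0) = Beta(18, 1).
Since β = 1 ≤ 1 and α > 1, the Beta density is monotone increasing on [0,1]; the mode is at 1.
Mean = 18/(18+1) = 0.947.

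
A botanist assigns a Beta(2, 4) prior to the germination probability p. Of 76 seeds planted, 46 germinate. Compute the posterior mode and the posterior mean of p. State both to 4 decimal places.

Posterior: Beta(2+46, 4+30) = Beta(48, 34).
Mode = (48−1)/(48+34−2) = 47/80 = 0.5875.
Mean = 48/(48+34) = 48/82 = 0.5854.
Left-skewed posterior ⇒ mean < mode.

MAP: 0.5875. Posterior mean: 0.5854.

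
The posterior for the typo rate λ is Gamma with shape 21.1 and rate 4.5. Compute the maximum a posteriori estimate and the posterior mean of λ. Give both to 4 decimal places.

Mode = (α−1)/β = 20.1/4.5 = 4.4667.
Mean = α/β = 21.1/4.5 = 4.6889.
Mean > mode: the posterior has a right tail.

MAP = 4.4667; posterior mean = 4.6889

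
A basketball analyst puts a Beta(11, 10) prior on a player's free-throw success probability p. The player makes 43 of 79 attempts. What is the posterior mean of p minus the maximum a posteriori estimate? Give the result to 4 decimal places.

-0.0008

Posterior: Beta(11+43, 10+36) = Beta(54, 46).
Mode = (54−1)/(54+46−2) = 53/98 = 0.5408.
Mean = 54/(54+46) = 54/100 = 0.5400.
Difference = 0.5400 − 0.5408 = -0.0008.
The mean is pulled below the mode by the posterior's left skew.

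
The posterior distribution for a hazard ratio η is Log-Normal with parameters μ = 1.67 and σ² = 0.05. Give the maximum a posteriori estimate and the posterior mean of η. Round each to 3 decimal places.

MAP = 5.053, posterior mean = 5.447

Mode = exp(μ − σ²) = exp(1.62) = 5.053.
Mean = exp(μ + σ²/2) = exp(1.695) = 5.447.
Mean > mode: the posterior has a right tail.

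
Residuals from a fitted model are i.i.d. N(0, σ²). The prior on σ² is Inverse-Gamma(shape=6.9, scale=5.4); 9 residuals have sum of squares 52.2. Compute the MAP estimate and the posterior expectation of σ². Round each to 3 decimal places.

Posterior: Inverse-Gamma(shape = 6.9+9/2 = 11.4, scale = 5.4+52.2/2 = 31.5).
Mode = β/(α+1) = 31.5/12.4 = 2.540.
Mean = β/(α−1) = 31.5/10.4 = 3.029.

MAP: 2.540. Posterior mean: 3.029.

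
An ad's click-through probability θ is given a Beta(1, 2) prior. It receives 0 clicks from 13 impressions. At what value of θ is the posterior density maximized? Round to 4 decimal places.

0.0000

Posterior: Beta(1+0, 2+13) = Beta(1, 15).
Since α = 1 ≤ 1 and β > 1, the Beta density is monotone decreasing on [0,1]; the mode is at 0.
Mean = 1/(1+15) = 0.0625.
This is the posterior mode — the MAP estimate.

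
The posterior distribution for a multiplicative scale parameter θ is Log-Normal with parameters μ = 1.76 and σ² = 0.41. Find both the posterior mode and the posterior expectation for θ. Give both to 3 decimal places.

θ_MAP = 3.857, E[θ|data] = 7.135

Mode = exp(μ − σ²) = exp(1.35) = 3.857.
Mean = exp(μ + σ²/2) = exp(1.965) = 7.135.
The posterior is right-skewed, so the mean exceeds the mode.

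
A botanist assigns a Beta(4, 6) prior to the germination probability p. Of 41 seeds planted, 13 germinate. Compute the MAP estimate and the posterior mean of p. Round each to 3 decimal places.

MAP = 0.327, posterior mean = 0.333

Posterior: Beta(4+13, 6+28) = Beta(17, 34).
Mode = (17−1)/(17+34−2) = 16/49 = 0.327.
Mean = 17/(17+34) = 17/51 = 0.333.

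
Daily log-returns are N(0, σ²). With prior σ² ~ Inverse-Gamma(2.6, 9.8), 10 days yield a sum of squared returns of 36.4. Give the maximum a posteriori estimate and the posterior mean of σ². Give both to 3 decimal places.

MAP: 3.256. Posterior mean: 4.242.

Posterior: Inverse-Gamma(shape = 2.6+10/2 = 7.6, scale = 9.8+36.4/2 = 28.0).
Mode = β/(α+1) = 28.0/8.6 = 3.256.
Mean = β/(α−1) = 28.0/6.6 = 4.242.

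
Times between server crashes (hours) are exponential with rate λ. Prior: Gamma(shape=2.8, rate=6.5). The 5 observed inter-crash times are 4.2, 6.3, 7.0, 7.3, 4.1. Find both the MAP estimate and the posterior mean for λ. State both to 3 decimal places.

Σ times = 28.9. Posterior: Gamma(shape = 2.8+5 = 7.8, rate = 6.5+28.9 = 35.4).
Mode = (α−1)/β = 6.8/35.4 = 0.192.
Mean = α/β = 7.8/35.4 = 0.220.
The mean is pulled above the mode by the posterior's right skew.

MAP = 0.192; posterior mean = 0.220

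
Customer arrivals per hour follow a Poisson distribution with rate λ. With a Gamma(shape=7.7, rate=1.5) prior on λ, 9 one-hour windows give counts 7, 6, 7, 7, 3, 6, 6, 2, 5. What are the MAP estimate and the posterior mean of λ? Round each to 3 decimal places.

Σ counts = 49. Posterior: Gamma(shape = 7.7+49 = 56.7, rate = 1.5+9 = 10.5).
Mode = (α−1)/β = 55.7/10.5 = 5.305.
Mean = α/β = 56.7/10.5 = 5.400.
The mean is pulled above the mode by the posterior's right skew.

MAP: 5.305. Posterior mean: 5.400.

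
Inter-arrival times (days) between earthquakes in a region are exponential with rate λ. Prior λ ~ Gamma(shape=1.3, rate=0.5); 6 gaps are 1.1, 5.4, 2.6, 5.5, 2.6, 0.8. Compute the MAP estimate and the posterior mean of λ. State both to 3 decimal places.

Σ times = 18.0. Posterior: Gamma(shape = 1.3+6 = 7.3, rate = 0.5+18.0 = 18.5).
Mode = (α−1)/β = 6.3/18.5 = 0.341.
Mean = α/β = 7.3/18.5 = 0.395.

MAP = 0.341; posterior mean = 0.395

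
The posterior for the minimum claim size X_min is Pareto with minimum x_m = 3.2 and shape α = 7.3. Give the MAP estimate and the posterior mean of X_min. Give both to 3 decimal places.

MAP = 3.200; posterior mean = 3.708

The Pareto density is strictly decreasing on [x_m, ∞), so the mode is x_m = 3.200.
Mean = α·x_m/(α−1) = 7.3·3.2/6.3 = 3.708.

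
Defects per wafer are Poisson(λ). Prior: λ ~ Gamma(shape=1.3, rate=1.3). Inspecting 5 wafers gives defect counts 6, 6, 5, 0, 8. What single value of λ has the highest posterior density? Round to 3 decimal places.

4.016

Σ counts = 25. Posterior: Gamma(shape = 1.3+25 = 26.3, rate = 1.3+5 = 6.3).
Mode = (α−1)/β = 25.3/6.3 = 4.016.
Mean = α/β = 26.3/6.3 = 4.175.
This is the posterior mode — the MAP estimate.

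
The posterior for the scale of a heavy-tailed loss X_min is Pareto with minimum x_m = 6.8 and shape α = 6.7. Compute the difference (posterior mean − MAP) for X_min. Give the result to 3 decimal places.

The Pareto density is strictly decreasing on [x_m, ∞), so the mode is x_m = 6.800.
Mean = α·x_m/(α−1) = 6.7·6.8/5.7 = 7.993.
Difference = 7.993 − 6.800 = 1.193.
The mean is pulled above the mode by the posterior's right skew.

1.193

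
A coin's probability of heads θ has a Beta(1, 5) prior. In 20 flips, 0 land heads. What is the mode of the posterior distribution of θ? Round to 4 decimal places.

Posterior: Beta(1+0, 5+20) = Beta(1, 25).
Since α = 1 ≤ 1 and β > 1, the Beta density is monotone decreasing on [0,1]; the mode is at 0.
Mean = 1/(1+25) = 0.0385.
This is the posterior mode — the MAP estimate.

0.0000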